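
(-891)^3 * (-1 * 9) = 6366131739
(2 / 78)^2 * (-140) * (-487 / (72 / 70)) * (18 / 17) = 1193150 / 25857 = 46.14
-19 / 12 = -1.58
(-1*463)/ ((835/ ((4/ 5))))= -1852/ 4175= -0.44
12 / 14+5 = 41 / 7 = 5.86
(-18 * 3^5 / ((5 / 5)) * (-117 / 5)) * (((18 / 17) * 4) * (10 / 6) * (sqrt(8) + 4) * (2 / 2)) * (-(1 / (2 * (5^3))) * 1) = -24564384 / 2125- 12282192 * sqrt(2) / 2125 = -19733.66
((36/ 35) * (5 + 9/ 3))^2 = 82944/ 1225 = 67.71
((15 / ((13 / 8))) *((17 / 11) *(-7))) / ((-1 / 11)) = 14280 / 13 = 1098.46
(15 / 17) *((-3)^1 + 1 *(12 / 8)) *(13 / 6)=-195 / 68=-2.87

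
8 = 8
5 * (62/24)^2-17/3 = 3989/144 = 27.70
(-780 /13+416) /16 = 89 /4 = 22.25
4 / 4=1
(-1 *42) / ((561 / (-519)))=7266 / 187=38.86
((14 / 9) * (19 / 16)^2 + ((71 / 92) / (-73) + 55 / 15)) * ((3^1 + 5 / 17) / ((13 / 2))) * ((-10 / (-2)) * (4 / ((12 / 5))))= 1980034175 / 80148744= 24.70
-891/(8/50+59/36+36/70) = -5613300/14573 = -385.18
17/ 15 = 1.13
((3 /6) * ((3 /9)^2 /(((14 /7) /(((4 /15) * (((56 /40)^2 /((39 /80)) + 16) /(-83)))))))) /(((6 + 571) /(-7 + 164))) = -612928 /1260730575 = -0.00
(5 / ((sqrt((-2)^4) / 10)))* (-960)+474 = -11526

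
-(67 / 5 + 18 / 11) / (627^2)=-827 / 21622095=-0.00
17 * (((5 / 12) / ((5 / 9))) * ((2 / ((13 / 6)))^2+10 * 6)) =131121 / 169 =775.86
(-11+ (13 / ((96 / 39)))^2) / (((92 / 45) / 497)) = 386847405 / 94208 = 4106.31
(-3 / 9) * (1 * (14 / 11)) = -14 / 33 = -0.42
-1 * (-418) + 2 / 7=2928 / 7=418.29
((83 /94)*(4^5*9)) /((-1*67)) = -382464 /3149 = -121.46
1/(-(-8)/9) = 9/8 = 1.12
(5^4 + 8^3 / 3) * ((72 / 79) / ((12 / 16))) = 76384 / 79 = 966.89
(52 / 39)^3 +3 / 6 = 155 / 54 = 2.87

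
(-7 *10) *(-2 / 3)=140 / 3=46.67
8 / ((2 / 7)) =28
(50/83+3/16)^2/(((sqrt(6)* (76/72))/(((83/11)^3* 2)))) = 273999849* sqrt(6)/3236992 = 207.34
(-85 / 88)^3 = -614125 / 681472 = -0.90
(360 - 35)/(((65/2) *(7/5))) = 50/7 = 7.14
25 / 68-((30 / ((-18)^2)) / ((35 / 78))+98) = -419141 / 4284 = -97.84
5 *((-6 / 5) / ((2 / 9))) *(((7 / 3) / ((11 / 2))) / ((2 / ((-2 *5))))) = 630 / 11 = 57.27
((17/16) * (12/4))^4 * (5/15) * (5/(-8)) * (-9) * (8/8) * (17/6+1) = 777998115/1048576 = 741.96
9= 9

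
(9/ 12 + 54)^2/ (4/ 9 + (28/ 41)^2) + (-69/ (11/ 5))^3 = -8087931819261/ 293458880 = -27560.70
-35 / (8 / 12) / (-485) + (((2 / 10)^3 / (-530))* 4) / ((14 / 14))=695237 / 6426250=0.11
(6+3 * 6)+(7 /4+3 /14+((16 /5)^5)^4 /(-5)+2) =-33849922575846122018726053 /13351440429687500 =-2535301172.49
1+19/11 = 30/11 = 2.73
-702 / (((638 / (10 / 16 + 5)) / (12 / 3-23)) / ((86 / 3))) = 4301505 / 1276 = 3371.09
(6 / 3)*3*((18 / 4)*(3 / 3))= 27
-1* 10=-10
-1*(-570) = 570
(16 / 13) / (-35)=-16 / 455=-0.04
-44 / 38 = -1.16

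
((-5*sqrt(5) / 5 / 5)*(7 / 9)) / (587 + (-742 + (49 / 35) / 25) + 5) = 175*sqrt(5) / 168687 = 0.00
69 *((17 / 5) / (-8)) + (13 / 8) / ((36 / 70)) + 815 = 567961 / 720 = 788.83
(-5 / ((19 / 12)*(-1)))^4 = 12960000 / 130321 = 99.45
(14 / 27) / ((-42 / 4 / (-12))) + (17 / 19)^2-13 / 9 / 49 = 651292 / 477603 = 1.36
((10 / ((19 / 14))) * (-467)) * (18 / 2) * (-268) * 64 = 10092579840 / 19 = 531188412.63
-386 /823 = -0.47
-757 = -757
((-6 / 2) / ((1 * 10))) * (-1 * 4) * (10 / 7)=12 / 7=1.71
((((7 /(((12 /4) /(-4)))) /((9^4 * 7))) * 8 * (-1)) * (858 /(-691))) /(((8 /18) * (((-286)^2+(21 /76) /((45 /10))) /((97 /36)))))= -2108392 /14091722231967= -0.00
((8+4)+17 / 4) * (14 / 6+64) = 12935 / 12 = 1077.92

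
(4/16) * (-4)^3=-16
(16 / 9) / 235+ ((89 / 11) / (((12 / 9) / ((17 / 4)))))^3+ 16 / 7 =1384672346634047 / 80713543680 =17155.39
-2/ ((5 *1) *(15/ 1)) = -2/ 75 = -0.03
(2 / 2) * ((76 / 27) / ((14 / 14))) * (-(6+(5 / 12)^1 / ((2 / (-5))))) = -2261 / 162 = -13.96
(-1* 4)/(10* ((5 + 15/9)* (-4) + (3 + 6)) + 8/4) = 3/131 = 0.02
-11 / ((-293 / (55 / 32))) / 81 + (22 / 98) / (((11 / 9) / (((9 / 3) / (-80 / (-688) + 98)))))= 1006800671 / 157003098336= 0.01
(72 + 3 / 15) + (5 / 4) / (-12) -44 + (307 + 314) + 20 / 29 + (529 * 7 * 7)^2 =4676416279867 / 6960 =671898890.79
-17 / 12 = -1.42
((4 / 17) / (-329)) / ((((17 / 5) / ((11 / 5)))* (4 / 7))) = -11 / 13583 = -0.00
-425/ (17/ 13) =-325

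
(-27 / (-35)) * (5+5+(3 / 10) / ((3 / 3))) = 2781 / 350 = 7.95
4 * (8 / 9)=32 / 9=3.56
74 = 74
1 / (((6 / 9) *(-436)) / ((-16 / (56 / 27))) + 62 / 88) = 3564 / 136799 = 0.03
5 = 5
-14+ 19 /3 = -23 /3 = -7.67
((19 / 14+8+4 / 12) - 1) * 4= 730 / 21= 34.76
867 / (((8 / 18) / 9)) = 70227 / 4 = 17556.75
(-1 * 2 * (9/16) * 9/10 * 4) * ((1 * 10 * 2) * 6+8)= -2592/5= -518.40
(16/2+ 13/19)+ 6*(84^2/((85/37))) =29776233/1615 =18437.30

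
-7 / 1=-7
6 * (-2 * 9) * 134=-14472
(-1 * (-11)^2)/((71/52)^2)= -327184/5041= -64.90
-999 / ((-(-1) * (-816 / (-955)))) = -318015 / 272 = -1169.17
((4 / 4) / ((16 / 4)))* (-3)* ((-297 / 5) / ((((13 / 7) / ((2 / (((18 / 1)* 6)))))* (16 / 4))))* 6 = 693 / 1040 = 0.67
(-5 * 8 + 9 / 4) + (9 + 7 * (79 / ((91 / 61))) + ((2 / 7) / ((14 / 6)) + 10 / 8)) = 437383 / 1274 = 343.31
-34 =-34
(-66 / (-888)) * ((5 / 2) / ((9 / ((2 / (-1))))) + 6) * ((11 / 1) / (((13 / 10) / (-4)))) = -59290 / 4329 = -13.70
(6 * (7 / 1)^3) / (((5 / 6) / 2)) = 24696 / 5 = 4939.20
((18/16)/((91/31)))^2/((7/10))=389205/1854944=0.21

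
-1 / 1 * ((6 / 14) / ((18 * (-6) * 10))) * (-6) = -1 / 420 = -0.00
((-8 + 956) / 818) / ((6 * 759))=79 / 310431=0.00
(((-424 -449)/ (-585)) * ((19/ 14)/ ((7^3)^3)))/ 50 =0.00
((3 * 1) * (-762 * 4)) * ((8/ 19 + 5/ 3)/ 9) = -120904/ 57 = -2121.12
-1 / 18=-0.06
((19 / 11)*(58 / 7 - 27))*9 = -290.92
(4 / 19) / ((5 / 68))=272 / 95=2.86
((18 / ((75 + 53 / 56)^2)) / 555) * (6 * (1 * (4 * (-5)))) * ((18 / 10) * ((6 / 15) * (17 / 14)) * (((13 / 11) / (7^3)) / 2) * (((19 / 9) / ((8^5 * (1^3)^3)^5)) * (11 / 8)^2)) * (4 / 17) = -24453 / 967895063093530359773313315635200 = -0.00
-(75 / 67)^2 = -1.25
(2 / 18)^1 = 1 / 9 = 0.11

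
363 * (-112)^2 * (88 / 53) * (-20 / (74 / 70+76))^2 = 509311.71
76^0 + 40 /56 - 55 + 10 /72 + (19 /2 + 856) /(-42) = -9293 /126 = -73.75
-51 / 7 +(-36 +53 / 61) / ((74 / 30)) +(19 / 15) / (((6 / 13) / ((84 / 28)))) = -6301307 / 473970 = -13.29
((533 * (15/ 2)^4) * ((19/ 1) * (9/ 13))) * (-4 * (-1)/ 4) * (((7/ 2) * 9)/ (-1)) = -22360708125/ 32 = -698772128.91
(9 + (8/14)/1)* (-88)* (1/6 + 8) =-20636/3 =-6878.67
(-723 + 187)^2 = 287296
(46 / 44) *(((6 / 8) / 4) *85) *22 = 5865 / 16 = 366.56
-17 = -17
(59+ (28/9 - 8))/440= 487/3960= 0.12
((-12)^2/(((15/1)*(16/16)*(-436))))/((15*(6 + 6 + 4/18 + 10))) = -9/136250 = -0.00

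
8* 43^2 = 14792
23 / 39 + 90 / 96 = 953 / 624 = 1.53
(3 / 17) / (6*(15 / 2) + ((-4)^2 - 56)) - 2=-167 / 85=-1.96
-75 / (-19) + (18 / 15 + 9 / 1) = 1344 / 95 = 14.15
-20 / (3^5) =-20 / 243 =-0.08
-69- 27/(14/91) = -489/2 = -244.50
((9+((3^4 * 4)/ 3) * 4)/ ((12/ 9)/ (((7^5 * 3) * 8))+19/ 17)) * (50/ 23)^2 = 5670093555000/ 3040697819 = 1864.73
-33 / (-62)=33 / 62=0.53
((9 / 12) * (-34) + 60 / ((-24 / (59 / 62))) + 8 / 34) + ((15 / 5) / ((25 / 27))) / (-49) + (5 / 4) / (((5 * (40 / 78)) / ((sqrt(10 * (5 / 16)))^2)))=-2163878411 / 82633600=-26.19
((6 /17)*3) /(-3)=-6 /17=-0.35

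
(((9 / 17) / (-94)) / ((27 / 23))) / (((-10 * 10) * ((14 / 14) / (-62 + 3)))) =-1357 / 479400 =-0.00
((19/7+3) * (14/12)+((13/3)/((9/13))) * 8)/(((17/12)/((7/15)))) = 42896/2295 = 18.69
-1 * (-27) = 27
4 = 4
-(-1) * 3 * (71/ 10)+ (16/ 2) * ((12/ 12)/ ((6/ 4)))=799/ 30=26.63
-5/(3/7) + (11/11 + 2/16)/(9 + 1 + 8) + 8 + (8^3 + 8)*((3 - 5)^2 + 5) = 224467/48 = 4676.40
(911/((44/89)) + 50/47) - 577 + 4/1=2627949/2068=1270.77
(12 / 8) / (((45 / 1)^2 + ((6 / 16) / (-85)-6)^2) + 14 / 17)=693600 / 953411689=0.00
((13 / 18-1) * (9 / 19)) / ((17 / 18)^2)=-810 / 5491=-0.15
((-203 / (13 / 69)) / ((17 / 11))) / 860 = -154077 / 190060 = -0.81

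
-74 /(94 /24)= -888 /47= -18.89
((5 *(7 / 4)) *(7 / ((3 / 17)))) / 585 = 833 / 1404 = 0.59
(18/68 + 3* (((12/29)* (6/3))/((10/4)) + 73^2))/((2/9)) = 709398999/9860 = 71947.16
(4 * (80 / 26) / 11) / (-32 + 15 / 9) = -480 / 13013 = -0.04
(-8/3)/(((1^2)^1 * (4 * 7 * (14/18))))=-6/49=-0.12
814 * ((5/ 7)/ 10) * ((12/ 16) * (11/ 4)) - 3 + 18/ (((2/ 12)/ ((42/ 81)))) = 19367/ 112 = 172.92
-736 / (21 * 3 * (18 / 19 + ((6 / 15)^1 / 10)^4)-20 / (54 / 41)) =-147487500000 / 8917219819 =-16.54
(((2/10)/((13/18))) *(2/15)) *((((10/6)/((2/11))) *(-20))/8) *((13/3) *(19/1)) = -209/3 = -69.67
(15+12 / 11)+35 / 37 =6934 / 407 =17.04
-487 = -487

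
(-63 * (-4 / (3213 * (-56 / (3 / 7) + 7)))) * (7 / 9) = -4 / 8109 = -0.00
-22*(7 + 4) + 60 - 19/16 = -2931/16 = -183.19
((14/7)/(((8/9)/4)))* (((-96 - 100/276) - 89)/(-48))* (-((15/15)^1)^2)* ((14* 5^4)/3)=-27978125/276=-101370.02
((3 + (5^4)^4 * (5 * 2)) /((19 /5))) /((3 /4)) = 30517578125060 /57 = 535396107457.19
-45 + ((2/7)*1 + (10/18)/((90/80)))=-25073/567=-44.22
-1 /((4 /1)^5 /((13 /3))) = -13 /3072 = -0.00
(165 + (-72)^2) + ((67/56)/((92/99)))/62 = 1708605609/319424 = 5349.02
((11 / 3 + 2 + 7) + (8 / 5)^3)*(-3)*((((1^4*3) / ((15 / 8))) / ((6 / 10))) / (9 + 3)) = -12572 / 1125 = -11.18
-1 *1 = -1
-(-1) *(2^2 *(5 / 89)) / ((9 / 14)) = 280 / 801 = 0.35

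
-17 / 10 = -1.70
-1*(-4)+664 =668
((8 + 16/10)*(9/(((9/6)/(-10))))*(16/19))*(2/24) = -768/19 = -40.42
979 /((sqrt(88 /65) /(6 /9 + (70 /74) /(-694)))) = 4561339 * sqrt(1430) /308136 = 559.78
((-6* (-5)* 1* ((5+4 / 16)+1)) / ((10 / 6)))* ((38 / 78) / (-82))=-1425 / 2132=-0.67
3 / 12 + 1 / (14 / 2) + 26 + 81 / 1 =3007 / 28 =107.39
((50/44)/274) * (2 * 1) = 25/3014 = 0.01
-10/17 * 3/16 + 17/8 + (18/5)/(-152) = 6431/3230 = 1.99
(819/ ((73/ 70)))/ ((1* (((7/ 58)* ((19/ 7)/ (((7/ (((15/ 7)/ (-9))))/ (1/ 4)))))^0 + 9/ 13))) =372645/ 803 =464.07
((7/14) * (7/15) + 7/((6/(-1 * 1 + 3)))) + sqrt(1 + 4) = sqrt(5) + 77/30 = 4.80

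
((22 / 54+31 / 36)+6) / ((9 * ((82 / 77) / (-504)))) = -423115 / 1107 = -382.22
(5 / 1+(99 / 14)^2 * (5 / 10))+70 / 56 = 12251 / 392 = 31.25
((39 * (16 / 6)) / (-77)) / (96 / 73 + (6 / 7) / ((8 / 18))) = -1168 / 2805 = -0.42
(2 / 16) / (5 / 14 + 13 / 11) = 77 / 948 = 0.08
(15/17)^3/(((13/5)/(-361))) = -6091875/63869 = -95.38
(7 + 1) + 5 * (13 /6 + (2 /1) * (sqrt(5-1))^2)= 353 /6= 58.83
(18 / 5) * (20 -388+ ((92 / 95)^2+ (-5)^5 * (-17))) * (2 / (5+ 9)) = 8570527002 / 315875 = 27132.65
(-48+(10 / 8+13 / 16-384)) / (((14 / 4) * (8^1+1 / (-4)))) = -6879 / 434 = -15.85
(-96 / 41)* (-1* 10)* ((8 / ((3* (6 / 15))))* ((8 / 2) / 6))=104.07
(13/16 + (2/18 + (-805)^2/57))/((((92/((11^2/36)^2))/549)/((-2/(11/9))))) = -2525667462857/2013696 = -1254244.66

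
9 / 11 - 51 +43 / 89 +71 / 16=-708971 / 15664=-45.26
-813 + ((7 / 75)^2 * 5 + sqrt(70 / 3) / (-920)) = -914576 / 1125 - sqrt(210) / 2760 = -812.96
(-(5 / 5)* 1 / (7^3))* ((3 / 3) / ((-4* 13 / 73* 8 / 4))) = 73 / 35672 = 0.00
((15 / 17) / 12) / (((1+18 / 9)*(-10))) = -1 / 408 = -0.00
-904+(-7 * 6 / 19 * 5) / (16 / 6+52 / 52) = -189566 / 209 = -907.01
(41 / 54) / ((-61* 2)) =-41 / 6588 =-0.01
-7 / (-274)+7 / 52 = 1141 / 7124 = 0.16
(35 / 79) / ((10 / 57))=399 / 158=2.53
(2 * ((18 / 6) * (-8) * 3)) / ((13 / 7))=-1008 / 13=-77.54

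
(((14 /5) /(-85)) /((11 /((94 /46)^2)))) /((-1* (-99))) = -0.00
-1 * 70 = -70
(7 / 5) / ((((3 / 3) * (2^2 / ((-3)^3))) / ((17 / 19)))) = -3213 / 380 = -8.46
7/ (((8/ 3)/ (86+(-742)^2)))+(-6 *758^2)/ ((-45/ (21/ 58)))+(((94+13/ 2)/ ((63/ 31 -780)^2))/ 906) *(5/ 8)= 600345671426576722679/ 407513025300960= 1473193.82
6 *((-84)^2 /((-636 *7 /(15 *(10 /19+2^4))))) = -2373840 /1007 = -2357.34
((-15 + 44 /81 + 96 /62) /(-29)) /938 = 32413 /68304222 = 0.00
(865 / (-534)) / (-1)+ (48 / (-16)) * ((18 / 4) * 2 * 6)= -85643 / 534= -160.38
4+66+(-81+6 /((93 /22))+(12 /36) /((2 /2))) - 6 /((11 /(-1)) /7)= -5554 /1023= -5.43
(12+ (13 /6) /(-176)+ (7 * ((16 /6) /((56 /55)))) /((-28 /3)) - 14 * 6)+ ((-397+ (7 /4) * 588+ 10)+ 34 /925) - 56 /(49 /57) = 3438747353 /6837600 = 502.92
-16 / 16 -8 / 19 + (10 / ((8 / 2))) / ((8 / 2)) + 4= 487 / 152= 3.20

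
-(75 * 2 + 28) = -178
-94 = -94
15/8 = 1.88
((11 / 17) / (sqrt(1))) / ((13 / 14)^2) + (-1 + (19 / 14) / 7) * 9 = -1831415 / 281554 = -6.50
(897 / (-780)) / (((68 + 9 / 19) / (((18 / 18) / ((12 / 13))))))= -5681 / 312240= -0.02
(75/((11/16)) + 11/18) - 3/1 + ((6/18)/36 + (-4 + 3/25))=3054089/29700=102.83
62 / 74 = 31 / 37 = 0.84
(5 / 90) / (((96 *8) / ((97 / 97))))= 1 / 13824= 0.00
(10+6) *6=96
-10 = -10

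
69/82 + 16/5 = 1657/410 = 4.04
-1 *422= -422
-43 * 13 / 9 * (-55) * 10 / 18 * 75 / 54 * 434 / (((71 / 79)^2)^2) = 32482736519358125 / 18525115449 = 1753443.14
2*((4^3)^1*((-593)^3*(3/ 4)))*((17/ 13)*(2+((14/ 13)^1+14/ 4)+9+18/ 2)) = -108731429308368/ 169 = -643381238511.05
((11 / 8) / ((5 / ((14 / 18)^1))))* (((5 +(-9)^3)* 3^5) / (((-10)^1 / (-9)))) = -3386691 / 100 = -33866.91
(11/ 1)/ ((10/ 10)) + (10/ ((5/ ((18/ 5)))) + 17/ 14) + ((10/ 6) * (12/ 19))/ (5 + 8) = 337073/ 17290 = 19.50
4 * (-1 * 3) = -12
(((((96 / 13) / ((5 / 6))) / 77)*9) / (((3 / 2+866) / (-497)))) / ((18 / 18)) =-736128 / 1240525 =-0.59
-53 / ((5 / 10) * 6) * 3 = -53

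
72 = 72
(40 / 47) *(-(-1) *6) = 240 / 47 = 5.11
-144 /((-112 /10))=90 /7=12.86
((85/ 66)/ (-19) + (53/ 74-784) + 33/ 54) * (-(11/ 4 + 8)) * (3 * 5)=23424846625/ 185592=126216.90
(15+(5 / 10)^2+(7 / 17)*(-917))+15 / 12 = -12277 / 34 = -361.09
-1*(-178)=178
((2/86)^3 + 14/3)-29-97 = -28940545/238521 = -121.33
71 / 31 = 2.29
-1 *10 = -10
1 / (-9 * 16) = -1 / 144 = -0.01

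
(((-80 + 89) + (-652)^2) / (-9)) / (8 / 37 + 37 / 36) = -62916724 / 1657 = -37970.26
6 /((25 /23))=138 /25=5.52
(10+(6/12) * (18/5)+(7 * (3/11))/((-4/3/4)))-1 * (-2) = 444/55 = 8.07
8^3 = 512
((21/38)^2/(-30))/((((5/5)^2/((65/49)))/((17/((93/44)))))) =-2431/22382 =-0.11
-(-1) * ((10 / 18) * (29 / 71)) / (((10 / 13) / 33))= 4147 / 426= 9.73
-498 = -498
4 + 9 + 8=21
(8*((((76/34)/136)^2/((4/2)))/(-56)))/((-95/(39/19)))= 39/93543520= 0.00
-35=-35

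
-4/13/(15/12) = -16/65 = -0.25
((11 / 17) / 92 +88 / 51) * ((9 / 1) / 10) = 24387 / 15640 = 1.56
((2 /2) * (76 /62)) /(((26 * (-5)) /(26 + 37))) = -1197 /2015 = -0.59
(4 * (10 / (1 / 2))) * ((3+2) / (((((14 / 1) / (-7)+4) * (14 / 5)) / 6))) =428.57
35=35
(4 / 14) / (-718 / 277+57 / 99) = -18282 / 129017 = -0.14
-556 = -556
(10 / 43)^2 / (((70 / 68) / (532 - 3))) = 359720 / 12943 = 27.79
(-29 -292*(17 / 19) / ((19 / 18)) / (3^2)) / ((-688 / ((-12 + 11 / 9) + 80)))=4235777 / 745104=5.68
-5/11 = -0.45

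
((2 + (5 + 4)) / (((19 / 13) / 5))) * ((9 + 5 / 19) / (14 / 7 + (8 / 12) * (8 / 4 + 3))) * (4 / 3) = 31460 / 361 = 87.15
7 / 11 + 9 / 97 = 778 / 1067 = 0.73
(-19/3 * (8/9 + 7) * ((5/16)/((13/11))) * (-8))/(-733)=-0.14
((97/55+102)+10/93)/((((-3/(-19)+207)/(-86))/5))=-434072917/2013264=-215.61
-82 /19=-4.32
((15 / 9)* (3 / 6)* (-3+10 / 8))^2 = 1225 / 576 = 2.13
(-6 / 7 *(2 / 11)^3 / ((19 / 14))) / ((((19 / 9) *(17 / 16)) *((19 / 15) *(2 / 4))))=-414720 / 155198593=-0.00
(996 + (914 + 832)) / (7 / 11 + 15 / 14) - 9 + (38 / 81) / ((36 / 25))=612340583 / 383454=1596.91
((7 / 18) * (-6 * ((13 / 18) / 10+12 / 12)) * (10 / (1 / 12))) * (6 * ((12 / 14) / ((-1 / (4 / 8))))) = 772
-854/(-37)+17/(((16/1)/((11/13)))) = 184551/7696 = 23.98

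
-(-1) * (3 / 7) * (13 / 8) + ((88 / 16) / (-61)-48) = -161897 / 3416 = -47.39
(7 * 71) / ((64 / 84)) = 10437 / 16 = 652.31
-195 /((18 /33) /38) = -13585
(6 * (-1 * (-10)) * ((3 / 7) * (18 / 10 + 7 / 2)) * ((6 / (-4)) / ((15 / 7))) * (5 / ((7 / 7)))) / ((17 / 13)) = -6201 / 17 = -364.76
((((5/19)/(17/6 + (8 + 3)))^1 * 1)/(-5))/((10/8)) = -24/7885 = -0.00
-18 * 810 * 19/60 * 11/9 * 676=-3814668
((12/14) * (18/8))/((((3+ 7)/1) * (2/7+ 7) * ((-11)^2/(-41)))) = -369/41140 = -0.01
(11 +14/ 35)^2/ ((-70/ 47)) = -152703/ 1750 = -87.26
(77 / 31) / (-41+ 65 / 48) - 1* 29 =-155863 / 5363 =-29.06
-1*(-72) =72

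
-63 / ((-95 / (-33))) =-21.88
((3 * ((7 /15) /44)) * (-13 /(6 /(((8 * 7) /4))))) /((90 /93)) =-19747 /19800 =-1.00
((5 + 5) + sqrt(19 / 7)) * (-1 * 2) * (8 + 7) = -300 - 30 * sqrt(133) / 7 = -349.43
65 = 65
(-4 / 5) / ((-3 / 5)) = 4 / 3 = 1.33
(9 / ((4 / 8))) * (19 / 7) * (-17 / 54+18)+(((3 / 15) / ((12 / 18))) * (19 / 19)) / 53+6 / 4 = 4816804 / 5565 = 865.55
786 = 786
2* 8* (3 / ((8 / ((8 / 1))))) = 48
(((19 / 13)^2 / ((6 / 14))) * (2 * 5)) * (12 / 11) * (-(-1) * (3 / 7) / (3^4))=14440 / 50193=0.29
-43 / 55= -0.78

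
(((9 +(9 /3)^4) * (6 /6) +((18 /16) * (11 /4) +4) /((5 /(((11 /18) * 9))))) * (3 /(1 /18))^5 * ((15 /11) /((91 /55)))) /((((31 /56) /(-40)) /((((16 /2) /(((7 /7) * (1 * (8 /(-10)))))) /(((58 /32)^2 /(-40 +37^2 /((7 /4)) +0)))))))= 2048065491588784128000 /338923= 6042863693490214.97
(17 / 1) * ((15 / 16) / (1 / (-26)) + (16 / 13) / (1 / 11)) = -19159 / 104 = -184.22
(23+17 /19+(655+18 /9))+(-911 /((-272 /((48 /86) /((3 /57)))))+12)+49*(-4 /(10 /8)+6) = 120224923 /138890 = 865.61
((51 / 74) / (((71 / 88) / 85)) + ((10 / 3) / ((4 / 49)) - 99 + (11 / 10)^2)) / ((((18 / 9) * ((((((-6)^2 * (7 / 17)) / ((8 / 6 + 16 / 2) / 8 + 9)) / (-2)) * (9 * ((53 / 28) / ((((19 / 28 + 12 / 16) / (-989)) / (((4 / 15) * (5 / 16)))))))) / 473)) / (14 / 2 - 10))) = -140699082557 / 9078557355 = -15.50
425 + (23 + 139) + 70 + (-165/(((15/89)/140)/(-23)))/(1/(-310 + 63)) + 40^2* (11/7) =-5450442821/7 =-778634688.71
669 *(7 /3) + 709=2270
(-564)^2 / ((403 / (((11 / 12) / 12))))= 24299 / 403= 60.30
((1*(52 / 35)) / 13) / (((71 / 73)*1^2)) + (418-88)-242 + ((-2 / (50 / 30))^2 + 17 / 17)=1125177 / 12425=90.56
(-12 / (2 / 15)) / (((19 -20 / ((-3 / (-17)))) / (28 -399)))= -100170 / 283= -353.96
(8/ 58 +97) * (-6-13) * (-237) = 12684951/ 29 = 437412.10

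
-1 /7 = -0.14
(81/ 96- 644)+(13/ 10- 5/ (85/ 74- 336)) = -2544669763/ 3964640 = -641.84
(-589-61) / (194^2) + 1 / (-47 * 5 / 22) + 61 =269265659 / 4422230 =60.89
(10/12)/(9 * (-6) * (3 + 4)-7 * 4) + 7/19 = 16957/46284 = 0.37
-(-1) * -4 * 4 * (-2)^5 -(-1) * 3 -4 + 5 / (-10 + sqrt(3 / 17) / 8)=55540867 / 108797 -40 * sqrt(51) / 108797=510.50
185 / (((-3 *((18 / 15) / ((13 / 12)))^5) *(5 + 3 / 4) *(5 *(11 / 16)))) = -42930753125 / 22946913792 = -1.87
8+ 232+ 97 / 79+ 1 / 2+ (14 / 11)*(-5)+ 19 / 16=3289015 / 13904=236.55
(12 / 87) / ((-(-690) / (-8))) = -16 / 10005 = -0.00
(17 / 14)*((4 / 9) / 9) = 34 / 567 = 0.06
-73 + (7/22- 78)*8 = -7639/11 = -694.45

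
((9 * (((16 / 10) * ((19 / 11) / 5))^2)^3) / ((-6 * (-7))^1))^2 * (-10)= -684440293905939481579487232 / 1833236103765118122100830078125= -0.00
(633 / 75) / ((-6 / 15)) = -21.10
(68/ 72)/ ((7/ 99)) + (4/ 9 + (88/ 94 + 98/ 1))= 667633/ 5922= 112.74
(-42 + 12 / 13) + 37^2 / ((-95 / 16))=-335482 / 1235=-271.65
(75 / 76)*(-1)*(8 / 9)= -50 / 57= -0.88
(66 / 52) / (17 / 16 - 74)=-0.02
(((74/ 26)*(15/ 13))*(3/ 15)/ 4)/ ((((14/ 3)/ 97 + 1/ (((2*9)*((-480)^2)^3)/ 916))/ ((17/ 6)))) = 419751571488768000000/ 43406365556739753997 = 9.67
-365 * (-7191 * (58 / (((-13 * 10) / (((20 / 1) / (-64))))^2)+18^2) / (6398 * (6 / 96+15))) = 73584150121215 / 8338692544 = 8824.42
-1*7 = -7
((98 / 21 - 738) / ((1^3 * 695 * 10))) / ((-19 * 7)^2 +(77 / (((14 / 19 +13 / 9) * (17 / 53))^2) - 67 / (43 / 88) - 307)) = -76074067652 / 12546531462345513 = -0.00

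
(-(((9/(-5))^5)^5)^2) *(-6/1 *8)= 24738120995136543889750134228749821089701161056048/88817841970012523233890533447265625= 278526481238857.96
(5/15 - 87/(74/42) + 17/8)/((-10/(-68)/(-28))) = 991627/111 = 8933.58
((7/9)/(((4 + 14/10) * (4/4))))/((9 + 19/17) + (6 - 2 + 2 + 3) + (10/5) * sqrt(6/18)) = 0.01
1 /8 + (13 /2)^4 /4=28569 /64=446.39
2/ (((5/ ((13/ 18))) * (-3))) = -13/ 135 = -0.10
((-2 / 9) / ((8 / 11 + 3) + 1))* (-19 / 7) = 209 / 1638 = 0.13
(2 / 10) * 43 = 43 / 5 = 8.60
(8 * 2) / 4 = 4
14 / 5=2.80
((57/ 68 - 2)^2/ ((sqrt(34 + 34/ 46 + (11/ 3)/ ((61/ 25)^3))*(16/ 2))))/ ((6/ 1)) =380701*sqrt(2306643883638)/ 121635595928064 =0.00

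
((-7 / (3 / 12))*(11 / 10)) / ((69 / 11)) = -1694 / 345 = -4.91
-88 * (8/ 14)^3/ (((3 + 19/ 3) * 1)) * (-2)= 8448/ 2401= 3.52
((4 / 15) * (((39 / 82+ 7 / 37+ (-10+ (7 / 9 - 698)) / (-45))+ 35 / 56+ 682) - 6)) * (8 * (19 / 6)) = 4681.64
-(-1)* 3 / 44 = 3 / 44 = 0.07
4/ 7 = 0.57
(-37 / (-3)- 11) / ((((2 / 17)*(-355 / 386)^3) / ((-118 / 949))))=230739973472 / 127371577125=1.81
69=69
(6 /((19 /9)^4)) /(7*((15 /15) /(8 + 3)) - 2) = -144342 /651605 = -0.22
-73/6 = -12.17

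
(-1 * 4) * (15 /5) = -12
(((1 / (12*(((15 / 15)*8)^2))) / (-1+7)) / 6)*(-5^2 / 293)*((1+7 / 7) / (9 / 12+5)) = -25 / 23289984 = -0.00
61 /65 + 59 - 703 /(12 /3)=-30111 /260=-115.81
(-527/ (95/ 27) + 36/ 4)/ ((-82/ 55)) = 73557/ 779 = 94.42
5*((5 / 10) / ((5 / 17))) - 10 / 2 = 7 / 2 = 3.50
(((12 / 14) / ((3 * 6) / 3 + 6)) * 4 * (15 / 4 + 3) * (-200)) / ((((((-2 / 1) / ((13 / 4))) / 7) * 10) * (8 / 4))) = 1755 / 8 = 219.38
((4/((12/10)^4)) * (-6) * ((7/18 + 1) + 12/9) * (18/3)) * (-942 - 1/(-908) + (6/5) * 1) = 26161265375/147096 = 177851.64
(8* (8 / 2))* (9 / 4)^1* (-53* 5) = -19080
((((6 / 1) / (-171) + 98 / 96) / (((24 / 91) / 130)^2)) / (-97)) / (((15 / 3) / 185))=-1163780065175 / 12738816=-91357.00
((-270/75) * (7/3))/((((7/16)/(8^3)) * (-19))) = 517.39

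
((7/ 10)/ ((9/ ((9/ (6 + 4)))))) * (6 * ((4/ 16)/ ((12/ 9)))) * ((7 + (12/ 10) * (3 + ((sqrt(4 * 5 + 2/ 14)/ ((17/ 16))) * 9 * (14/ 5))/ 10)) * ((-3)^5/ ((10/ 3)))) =-1240029 * sqrt(987)/ 531250 - 2434131/ 40000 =-134.18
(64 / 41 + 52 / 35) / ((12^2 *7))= 1093 / 361620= 0.00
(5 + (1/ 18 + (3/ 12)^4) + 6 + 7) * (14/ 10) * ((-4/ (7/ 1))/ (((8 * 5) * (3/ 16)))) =-41609/ 21600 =-1.93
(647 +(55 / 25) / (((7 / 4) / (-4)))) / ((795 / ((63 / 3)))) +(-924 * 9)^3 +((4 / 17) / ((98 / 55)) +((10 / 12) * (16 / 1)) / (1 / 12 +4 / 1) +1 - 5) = -634752356194446073 / 1103725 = -575100098479.64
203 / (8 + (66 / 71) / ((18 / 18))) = 14413 / 634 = 22.73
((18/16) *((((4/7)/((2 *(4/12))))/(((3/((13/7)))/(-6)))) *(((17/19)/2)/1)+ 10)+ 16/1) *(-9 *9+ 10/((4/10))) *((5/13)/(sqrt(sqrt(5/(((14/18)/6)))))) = -95512 *10^(3/4) *21^(1/4)/5187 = -221.66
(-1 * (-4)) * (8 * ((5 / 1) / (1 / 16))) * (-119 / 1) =-304640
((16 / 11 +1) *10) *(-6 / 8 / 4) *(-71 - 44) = 46575 / 88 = 529.26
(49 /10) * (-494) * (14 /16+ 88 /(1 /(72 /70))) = -44243381 /200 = -221216.90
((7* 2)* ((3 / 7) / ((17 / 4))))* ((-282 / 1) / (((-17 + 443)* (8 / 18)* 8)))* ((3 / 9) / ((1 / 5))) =-2115 / 4828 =-0.44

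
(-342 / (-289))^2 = 116964 / 83521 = 1.40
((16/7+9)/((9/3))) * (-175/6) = -109.72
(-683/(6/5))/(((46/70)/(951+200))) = -137573275/138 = -996907.79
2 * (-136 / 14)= -136 / 7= -19.43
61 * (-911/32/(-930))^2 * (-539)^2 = 14707678209301/885657600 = 16606.51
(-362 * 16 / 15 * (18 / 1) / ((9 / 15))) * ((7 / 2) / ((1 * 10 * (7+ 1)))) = -2534 / 5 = -506.80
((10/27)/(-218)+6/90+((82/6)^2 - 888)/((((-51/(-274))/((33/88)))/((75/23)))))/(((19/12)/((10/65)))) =-212041876382/473710185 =-447.62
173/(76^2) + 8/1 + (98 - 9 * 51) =-2038755/5776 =-352.97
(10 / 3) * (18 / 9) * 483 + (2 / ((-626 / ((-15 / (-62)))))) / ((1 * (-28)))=1749644975 / 543368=3220.00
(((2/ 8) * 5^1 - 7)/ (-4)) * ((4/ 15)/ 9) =23/ 540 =0.04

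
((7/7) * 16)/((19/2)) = 32/19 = 1.68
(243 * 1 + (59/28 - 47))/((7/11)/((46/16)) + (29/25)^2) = 292373125/2312548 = 126.43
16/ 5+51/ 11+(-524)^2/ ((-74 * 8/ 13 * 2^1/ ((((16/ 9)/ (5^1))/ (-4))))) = 5051569/ 18315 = 275.82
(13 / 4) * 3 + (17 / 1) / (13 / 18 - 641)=448251 / 46100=9.72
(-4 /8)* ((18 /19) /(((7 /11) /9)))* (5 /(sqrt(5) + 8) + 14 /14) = -88209 /7847 + 4455* sqrt(5) /7847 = -9.97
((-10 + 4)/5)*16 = -96/5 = -19.20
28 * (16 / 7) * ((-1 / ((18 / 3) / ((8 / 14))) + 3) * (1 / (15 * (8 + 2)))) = 1952 / 1575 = 1.24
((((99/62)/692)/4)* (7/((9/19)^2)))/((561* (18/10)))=0.00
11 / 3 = 3.67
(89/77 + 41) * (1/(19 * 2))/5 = 1623/7315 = 0.22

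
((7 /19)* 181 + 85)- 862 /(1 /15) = -242788 /19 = -12778.32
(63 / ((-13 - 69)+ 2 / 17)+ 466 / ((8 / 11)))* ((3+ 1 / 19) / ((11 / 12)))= 46887 / 22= 2131.23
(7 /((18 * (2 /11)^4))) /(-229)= -102487 /65952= -1.55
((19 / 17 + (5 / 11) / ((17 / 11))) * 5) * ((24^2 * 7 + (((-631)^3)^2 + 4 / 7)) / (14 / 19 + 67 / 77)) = 11081581060992056610600 / 39967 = 277268272849902584.90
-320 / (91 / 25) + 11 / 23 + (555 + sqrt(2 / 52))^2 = 555* sqrt(26) / 13 + 1289026813 / 4186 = 308155.29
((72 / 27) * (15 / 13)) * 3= 120 / 13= 9.23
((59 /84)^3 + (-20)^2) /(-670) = -237286979 /397111680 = -0.60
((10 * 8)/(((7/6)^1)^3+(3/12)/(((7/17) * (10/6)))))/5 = 120960/14759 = 8.20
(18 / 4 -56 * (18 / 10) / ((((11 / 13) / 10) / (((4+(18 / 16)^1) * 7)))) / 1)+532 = -42200.41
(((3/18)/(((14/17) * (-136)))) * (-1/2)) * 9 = 3/448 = 0.01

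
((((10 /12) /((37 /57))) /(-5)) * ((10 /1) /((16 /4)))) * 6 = -285 /74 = -3.85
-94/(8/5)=-235/4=-58.75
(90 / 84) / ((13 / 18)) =135 / 91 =1.48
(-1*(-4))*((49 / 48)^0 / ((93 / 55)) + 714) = 265828 / 93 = 2858.37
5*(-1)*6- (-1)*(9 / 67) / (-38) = -76389 / 2546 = -30.00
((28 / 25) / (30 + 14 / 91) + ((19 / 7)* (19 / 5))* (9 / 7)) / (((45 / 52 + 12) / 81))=22871862 / 273175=83.73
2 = 2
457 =457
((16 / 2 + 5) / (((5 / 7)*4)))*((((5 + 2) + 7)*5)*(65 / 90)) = 8281 / 36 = 230.03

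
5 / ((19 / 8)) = 2.11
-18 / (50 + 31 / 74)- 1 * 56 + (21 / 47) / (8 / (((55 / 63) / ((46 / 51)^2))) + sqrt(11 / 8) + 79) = -1640213648921077988 / 29106656591812891- 1515906150 * sqrt(22) / 101416921922693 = -56.35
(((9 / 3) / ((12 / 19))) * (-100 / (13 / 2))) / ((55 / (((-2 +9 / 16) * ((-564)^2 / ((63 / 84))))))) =115839960 / 143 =810069.65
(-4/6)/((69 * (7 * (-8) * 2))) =1/11592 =0.00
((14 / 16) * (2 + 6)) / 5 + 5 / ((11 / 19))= 552 / 55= 10.04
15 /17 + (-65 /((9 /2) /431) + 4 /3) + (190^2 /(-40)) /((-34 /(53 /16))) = -60077959 /9792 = -6135.41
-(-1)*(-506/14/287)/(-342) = 253/687078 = 0.00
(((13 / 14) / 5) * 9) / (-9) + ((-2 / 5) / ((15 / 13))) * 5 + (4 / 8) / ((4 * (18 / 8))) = -587 / 315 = -1.86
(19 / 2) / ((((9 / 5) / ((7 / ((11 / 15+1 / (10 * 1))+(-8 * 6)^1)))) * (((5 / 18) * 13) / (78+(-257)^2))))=-52769346 / 3679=-14343.39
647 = 647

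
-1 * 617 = -617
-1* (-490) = 490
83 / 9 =9.22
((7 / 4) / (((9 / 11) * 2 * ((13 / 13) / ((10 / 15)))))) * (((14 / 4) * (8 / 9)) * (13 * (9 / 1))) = 7007 / 27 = 259.52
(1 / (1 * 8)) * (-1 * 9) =-9 / 8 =-1.12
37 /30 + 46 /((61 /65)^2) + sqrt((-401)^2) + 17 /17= 50843437 /111630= 455.46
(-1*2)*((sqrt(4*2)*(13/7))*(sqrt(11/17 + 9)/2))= -52*sqrt(1394)/119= -16.32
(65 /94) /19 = 65 /1786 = 0.04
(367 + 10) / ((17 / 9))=3393 / 17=199.59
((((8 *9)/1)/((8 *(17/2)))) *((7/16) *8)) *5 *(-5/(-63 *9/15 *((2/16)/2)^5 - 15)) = 6.18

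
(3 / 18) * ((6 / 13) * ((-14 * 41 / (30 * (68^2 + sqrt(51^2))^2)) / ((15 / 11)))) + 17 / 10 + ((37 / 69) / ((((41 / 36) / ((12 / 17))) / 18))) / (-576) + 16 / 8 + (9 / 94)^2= 3.70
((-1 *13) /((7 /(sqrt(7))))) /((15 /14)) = -26 *sqrt(7) /15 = -4.59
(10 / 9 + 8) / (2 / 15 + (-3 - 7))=-0.92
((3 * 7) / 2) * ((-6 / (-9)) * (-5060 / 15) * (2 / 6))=-7084 / 9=-787.11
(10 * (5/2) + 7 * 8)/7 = 81/7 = 11.57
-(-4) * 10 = 40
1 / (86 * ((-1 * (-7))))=1 / 602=0.00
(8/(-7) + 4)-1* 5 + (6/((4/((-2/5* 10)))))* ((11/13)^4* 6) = -4117947/199927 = -20.60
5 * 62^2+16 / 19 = 19220.84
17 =17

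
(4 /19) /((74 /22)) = 44 /703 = 0.06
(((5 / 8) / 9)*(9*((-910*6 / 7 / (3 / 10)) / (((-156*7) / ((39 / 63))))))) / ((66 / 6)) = 1625 / 19404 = 0.08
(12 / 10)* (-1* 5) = -6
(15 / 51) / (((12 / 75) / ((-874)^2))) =1404183.82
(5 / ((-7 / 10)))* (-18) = 900 / 7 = 128.57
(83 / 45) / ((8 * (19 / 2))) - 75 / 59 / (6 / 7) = -294353 / 201780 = -1.46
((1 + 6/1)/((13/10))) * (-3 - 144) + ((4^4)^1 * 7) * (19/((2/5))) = 1096270/13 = 84328.46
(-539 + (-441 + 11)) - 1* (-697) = -272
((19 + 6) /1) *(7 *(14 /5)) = 490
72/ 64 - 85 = -671/ 8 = -83.88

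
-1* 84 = -84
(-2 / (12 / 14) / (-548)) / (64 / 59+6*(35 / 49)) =2891 / 3646392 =0.00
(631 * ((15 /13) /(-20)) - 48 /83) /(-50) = 31923 /43160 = 0.74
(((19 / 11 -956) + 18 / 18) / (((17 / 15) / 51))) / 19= -2257.75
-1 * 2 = -2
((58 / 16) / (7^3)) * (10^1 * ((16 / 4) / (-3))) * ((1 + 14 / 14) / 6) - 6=-18667 / 3087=-6.05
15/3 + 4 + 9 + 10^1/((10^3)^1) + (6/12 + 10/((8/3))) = 1113/50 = 22.26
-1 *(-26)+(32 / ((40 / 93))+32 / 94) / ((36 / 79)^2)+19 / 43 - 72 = 1029223673 / 3274020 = 314.36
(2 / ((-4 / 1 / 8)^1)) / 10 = -2 / 5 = -0.40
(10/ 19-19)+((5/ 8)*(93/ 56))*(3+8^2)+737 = 6708041/ 8512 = 788.07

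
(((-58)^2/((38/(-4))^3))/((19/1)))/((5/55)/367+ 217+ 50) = -13580468/17558799935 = -0.00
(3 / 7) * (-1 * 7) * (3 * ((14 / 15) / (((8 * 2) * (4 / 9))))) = -189 / 160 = -1.18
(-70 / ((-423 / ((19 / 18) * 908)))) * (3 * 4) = 1903.29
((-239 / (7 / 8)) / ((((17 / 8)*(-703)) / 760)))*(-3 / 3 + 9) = 4894720 / 4403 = 1111.68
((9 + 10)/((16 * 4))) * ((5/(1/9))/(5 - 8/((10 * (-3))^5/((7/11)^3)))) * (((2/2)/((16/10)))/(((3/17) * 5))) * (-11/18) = -5985195046875/5174928087808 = -1.16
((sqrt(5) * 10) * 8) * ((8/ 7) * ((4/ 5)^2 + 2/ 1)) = 8448 * sqrt(5)/ 35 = 539.72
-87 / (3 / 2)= -58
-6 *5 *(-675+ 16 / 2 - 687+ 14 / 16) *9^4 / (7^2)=1065342375 / 196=5435420.28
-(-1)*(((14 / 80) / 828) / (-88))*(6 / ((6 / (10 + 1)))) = -7 / 264960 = -0.00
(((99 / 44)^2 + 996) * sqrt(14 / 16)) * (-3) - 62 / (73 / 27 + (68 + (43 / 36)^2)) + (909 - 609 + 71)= -2439.08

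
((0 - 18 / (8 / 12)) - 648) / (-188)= 675 / 188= 3.59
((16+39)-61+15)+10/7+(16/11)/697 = 559803/53669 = 10.43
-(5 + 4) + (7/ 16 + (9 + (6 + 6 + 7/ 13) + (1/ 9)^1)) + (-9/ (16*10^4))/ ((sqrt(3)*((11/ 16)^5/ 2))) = 24499/ 1872 -24576*sqrt(3)/ 100656875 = 13.09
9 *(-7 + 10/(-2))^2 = 1296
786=786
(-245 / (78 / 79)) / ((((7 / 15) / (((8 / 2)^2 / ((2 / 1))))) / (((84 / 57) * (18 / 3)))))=-9290400 / 247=-37612.96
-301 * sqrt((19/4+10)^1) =-1156.01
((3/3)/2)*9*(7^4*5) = 54022.50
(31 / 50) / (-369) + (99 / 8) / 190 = 177943 / 2804400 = 0.06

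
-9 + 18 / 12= -15 / 2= -7.50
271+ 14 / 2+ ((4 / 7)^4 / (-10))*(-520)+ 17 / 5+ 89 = 4513212 / 12005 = 375.94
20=20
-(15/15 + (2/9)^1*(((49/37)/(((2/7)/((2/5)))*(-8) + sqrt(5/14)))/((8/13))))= -192953/210789 + 4459*sqrt(70)/4215780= -0.91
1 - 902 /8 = -447 /4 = -111.75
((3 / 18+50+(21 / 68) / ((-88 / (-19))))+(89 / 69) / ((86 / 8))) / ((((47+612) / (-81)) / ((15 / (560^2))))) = -14482793925 / 48922578231296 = -0.00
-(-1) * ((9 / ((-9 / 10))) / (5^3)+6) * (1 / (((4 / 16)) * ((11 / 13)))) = 7696 / 275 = 27.99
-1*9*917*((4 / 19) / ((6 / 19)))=-5502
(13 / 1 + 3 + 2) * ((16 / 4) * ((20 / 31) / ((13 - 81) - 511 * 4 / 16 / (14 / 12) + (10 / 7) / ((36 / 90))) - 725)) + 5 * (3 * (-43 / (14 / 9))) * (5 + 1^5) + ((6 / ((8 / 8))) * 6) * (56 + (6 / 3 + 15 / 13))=-52558.59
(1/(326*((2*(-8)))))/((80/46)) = -0.00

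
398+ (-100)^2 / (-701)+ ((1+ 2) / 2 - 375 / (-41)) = 22669809 / 57482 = 394.38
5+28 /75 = 403 /75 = 5.37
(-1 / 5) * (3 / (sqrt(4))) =-0.30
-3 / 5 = -0.60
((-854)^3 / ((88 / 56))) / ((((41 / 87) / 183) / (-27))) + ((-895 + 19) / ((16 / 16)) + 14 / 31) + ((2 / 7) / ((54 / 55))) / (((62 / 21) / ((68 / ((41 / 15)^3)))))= 97664148008902572524 / 23502061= 4155556740700.43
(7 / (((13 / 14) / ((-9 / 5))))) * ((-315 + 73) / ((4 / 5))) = 53361 / 13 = 4104.69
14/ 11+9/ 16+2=675/ 176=3.84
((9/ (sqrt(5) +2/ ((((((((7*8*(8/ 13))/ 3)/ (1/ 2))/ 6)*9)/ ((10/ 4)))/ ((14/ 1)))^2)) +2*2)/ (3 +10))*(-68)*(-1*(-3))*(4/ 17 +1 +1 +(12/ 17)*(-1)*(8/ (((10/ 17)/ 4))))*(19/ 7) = -1309461585504/ 40571635 +26457032097792*sqrt(5)/ 1420007225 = 9386.27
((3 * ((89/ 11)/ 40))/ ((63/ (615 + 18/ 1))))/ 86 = 18779/ 264880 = 0.07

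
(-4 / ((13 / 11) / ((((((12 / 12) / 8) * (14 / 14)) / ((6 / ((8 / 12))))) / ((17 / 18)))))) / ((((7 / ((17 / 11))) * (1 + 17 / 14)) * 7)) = -0.00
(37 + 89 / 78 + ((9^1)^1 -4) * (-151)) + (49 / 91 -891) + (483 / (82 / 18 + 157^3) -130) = -1179930712448 / 679167021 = -1737.32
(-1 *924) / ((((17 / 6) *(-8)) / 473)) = 327789 / 17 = 19281.71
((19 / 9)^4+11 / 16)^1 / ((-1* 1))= -2157307 / 104976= -20.55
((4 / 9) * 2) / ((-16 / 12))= -2 / 3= -0.67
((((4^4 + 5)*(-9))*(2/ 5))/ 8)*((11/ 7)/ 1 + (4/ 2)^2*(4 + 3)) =-486243/ 140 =-3473.16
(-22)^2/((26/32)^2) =123904/169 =733.16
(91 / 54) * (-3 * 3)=-15.17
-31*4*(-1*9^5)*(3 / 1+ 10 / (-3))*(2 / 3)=-1627128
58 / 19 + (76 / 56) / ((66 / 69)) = 26167 / 5852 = 4.47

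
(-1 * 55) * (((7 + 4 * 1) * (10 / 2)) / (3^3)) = -3025 / 27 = -112.04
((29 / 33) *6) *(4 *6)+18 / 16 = 11235 / 88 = 127.67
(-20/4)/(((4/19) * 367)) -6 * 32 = -281951/1468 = -192.06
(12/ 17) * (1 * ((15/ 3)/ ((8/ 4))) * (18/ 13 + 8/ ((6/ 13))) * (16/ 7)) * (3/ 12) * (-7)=-29200/ 221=-132.13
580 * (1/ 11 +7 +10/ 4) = 61190/ 11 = 5562.73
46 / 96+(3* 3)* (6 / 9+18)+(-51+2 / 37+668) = 1395107 / 1776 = 785.53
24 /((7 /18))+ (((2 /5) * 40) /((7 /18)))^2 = 85968 /49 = 1754.45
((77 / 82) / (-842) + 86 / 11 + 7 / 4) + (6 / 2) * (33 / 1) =41227475 / 379742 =108.57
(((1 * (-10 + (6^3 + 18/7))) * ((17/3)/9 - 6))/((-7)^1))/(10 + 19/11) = 2328700/170667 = 13.64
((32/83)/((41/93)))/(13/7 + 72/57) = 395808/1412245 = 0.28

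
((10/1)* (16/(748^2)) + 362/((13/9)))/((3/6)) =501.23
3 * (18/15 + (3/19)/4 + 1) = 2553/380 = 6.72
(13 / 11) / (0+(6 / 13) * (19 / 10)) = 845 / 627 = 1.35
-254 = -254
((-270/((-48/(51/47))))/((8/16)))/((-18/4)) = -2.71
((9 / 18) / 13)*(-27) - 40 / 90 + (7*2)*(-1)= -3623 / 234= -15.48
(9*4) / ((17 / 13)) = 468 / 17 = 27.53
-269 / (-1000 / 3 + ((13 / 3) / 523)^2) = 662213709 / 820586831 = 0.81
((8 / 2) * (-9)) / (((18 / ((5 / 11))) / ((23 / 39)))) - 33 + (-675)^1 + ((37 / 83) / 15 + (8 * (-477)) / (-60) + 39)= -35957516 / 59345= -605.91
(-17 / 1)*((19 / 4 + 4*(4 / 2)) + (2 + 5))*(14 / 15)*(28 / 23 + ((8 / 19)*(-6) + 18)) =-34285447 / 6555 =-5230.43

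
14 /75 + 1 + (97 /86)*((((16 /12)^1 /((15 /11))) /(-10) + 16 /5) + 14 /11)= 651449 /106425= 6.12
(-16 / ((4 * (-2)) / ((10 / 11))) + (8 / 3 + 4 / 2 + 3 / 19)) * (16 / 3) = 35.43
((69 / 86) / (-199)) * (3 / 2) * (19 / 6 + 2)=-2139 / 68456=-0.03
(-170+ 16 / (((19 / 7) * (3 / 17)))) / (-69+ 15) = 3893 / 1539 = 2.53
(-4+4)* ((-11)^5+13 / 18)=0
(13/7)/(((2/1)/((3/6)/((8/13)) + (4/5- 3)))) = -1443/1120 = -1.29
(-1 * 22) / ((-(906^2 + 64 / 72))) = 99 / 3693766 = 0.00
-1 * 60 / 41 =-1.46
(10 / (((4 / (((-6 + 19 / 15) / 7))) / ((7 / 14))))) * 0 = 0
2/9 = 0.22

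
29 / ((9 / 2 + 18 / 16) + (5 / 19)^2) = 83752 / 16445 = 5.09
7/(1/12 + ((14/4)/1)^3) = 168/1031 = 0.16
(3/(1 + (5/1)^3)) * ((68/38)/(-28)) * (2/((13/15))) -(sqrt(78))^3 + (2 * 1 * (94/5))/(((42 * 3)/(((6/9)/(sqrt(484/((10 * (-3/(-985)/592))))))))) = -78 * sqrt(78) -85/24206 + 47 * sqrt(43734)/151538310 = -688.88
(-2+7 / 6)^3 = -125 / 216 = -0.58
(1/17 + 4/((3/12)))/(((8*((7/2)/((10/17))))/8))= 780/289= 2.70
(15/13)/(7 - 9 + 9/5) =-75/13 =-5.77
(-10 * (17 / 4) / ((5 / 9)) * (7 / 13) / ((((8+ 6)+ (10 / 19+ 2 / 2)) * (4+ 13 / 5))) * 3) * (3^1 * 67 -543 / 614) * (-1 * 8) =5000603958 / 2590159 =1930.62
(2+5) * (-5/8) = -35/8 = -4.38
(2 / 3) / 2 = 1 / 3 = 0.33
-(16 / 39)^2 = -256 / 1521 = -0.17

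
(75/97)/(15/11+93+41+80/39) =32175/5718247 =0.01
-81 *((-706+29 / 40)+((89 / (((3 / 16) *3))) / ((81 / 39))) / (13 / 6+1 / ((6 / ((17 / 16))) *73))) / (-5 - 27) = -33005907011 / 19457280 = -1696.33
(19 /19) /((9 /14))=14 /9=1.56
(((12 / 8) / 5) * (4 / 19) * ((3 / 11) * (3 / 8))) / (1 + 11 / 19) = 9 / 2200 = 0.00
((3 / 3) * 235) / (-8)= -235 / 8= -29.38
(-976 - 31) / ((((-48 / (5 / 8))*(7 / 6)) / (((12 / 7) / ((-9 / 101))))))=-216.21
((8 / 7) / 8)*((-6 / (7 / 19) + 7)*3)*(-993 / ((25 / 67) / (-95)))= -49299471 / 49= -1006111.65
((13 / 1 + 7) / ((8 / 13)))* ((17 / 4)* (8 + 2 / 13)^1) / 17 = 265 / 4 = 66.25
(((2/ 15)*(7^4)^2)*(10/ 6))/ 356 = 5764801/ 1602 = 3598.50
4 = 4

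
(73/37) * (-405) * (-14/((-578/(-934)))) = 193295970/10693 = 18076.87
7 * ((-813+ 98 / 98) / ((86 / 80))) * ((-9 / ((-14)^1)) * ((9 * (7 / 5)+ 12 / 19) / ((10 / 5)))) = -18372312 / 817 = -22487.53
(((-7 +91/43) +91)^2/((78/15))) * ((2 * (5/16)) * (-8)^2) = 1371220900/24037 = 57046.26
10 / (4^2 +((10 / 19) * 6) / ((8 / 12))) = 95 / 197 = 0.48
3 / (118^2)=3 / 13924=0.00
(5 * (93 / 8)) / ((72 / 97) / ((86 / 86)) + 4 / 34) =766785 / 11344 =67.59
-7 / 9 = -0.78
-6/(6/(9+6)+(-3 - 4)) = 10/11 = 0.91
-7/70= -1/10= -0.10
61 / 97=0.63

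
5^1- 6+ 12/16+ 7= 27/4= 6.75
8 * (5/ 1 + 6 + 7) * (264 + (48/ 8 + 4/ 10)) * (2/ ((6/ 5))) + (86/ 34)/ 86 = 2206465/ 34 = 64896.03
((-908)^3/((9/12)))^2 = 8966750254457749504/9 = 996305583828638833.78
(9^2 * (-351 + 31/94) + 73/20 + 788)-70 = -26021679/940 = -27682.64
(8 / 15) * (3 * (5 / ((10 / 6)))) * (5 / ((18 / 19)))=76 / 3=25.33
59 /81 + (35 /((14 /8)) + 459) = 38858 /81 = 479.73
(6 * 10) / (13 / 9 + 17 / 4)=432 / 41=10.54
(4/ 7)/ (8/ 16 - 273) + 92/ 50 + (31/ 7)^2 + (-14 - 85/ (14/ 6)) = -3869344/ 133525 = -28.98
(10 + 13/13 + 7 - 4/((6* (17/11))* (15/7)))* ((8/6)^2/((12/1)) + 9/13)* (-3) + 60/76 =-44.09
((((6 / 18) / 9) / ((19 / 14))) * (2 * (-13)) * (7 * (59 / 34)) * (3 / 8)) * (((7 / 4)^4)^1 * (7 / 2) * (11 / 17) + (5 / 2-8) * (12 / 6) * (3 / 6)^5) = -6835783955 / 101210112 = -67.54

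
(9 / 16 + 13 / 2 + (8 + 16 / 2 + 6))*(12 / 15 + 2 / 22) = 4557 / 176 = 25.89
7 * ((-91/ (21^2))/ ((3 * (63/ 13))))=-169/ 1701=-0.10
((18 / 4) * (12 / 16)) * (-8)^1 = -27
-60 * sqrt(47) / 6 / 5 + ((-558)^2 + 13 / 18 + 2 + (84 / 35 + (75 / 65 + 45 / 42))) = 311357.64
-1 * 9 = -9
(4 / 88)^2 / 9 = 1 / 4356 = 0.00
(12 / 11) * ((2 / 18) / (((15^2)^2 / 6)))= 0.00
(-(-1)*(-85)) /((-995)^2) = -17 /198005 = -0.00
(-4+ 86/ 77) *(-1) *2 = 444/ 77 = 5.77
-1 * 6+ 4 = -2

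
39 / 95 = 0.41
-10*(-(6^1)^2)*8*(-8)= -23040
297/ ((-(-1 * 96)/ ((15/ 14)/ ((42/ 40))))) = 2475/ 784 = 3.16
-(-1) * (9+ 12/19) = 183/19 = 9.63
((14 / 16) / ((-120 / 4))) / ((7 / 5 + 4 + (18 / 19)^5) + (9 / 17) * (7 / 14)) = -294655781 / 64937037528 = -0.00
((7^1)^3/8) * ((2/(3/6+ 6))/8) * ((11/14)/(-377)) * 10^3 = -3.44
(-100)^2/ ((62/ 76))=380000/ 31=12258.06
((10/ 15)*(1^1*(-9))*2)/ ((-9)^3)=4/ 243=0.02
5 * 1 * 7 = 35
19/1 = 19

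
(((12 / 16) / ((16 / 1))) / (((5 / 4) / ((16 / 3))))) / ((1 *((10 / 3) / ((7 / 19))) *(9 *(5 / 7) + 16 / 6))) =441 / 181450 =0.00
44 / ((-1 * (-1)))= 44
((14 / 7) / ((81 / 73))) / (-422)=-73 / 17091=-0.00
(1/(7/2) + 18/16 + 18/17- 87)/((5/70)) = -80473/68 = -1183.43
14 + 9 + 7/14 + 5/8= 193/8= 24.12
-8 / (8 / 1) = -1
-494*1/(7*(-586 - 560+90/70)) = 0.06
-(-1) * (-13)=-13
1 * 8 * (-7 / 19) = -56 / 19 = -2.95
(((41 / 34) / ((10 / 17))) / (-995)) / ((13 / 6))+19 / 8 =2.37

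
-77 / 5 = -15.40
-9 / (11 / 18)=-162 / 11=-14.73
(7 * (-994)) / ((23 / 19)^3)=-47724922 / 12167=-3922.49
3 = 3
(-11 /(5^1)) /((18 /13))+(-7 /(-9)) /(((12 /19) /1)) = -193 /540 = -0.36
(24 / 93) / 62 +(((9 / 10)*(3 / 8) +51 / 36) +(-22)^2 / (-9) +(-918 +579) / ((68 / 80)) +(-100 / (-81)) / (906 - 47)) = -450.84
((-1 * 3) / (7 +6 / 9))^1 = -9 / 23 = -0.39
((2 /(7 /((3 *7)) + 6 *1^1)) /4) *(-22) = -33 /19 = -1.74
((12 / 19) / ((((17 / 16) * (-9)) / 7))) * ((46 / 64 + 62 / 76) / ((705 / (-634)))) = 2760436 / 4326585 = 0.64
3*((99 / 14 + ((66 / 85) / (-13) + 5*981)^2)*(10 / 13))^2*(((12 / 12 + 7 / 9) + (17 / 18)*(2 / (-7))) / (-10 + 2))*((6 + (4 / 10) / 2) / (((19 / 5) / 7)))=-1747755875799855532952691570837 / 790154232398440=-2211917375288498.33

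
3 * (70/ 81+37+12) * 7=28273/ 27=1047.15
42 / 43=0.98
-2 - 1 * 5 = -7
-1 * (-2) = 2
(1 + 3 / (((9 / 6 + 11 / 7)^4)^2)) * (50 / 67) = 0.75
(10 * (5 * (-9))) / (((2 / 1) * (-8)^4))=-225 / 4096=-0.05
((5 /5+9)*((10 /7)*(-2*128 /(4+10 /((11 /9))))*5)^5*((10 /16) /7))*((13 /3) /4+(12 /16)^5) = -42820167729152000000000000 /476522606140329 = -89859677541.81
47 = 47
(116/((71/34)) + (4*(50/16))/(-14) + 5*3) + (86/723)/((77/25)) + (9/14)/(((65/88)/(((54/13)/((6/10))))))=202323844045/2671985316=75.72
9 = 9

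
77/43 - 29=-1170/43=-27.21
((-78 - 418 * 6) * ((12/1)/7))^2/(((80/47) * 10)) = 1414384254/1225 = 1154599.39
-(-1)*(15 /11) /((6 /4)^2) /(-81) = -20 /2673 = -0.01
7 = 7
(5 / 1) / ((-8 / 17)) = -85 / 8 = -10.62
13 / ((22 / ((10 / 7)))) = 65 / 77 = 0.84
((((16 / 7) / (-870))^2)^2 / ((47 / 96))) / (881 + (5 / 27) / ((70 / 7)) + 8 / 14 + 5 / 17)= 4456448 / 40384638836041241875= 0.00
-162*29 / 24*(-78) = 30537 / 2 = 15268.50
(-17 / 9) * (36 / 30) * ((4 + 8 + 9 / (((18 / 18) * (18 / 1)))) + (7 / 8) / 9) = -15419 / 540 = -28.55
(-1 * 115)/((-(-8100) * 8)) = -23/12960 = -0.00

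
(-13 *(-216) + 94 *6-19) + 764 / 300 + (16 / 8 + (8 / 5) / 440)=2769979 / 825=3357.55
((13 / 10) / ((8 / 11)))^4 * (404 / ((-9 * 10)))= -45.83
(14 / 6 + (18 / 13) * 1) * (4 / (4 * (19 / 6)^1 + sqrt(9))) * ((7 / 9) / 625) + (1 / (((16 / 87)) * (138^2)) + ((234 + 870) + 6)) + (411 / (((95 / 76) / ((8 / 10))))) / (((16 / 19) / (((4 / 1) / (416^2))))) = 1343256960998759 / 1210131936000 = 1110.01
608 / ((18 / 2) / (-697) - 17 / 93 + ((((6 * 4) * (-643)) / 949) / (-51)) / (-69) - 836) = -430113781968 / 591548167879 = -0.73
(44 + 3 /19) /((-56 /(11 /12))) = -0.72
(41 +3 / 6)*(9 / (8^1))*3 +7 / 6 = 6779 / 48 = 141.23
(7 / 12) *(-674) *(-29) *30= 342055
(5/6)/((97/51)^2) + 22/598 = 1503163/5626582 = 0.27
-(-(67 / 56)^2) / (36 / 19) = 85291 / 112896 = 0.76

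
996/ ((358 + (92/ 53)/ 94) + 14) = 2.68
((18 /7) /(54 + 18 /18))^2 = 324 /148225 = 0.00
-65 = -65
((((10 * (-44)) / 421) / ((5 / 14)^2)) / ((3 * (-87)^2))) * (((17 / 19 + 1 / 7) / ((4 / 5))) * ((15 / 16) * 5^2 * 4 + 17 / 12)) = -0.04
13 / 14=0.93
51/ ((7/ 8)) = 408/ 7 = 58.29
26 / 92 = 13 / 46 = 0.28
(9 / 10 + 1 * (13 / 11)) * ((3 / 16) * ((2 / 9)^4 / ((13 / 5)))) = 229 / 625482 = 0.00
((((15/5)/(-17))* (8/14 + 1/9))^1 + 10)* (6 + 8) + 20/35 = 138.89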